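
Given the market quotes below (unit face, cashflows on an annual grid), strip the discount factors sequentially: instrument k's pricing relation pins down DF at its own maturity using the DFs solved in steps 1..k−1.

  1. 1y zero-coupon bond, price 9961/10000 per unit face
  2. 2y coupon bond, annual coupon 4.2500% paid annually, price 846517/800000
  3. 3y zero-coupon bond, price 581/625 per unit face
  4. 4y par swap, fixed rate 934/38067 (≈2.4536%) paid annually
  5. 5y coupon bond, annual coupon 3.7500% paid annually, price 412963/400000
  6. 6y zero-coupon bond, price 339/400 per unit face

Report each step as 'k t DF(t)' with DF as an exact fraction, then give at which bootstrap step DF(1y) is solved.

1 1 9961/10000
2 2 609/625
3 3 581/625
4 4 4533/5000
5 5 343/400
6 6 339/400
DF(1y) is solved at step 1

step 1 [1y] zero: DF = P = 9961/10000 ≈ 0.996100
step 2 [2y] bond c/1=17/400: DF=(846517/800000 − 17/400·(0.996100))/(1+17/400) = 609/625 ≈ 0.974400
step 3 [3y] zero: DF = P = 581/625 ≈ 0.929600
step 4 [4y] swap r/1=934/38067: DF=(1 − 934/38067·(0.996100+0.974400+0.929600))/(1+934/38067) = 4533/5000 ≈ 0.906600
step 5 [5y] bond c/1=3/80: DF=(412963/400000 − 3/80·(0.996100+0.974400+0.929600+0.906600))/(1+3/80) = 343/400 ≈ 0.857500
step 6 [6y] zero: DF = P = 339/400 ≈ 0.847500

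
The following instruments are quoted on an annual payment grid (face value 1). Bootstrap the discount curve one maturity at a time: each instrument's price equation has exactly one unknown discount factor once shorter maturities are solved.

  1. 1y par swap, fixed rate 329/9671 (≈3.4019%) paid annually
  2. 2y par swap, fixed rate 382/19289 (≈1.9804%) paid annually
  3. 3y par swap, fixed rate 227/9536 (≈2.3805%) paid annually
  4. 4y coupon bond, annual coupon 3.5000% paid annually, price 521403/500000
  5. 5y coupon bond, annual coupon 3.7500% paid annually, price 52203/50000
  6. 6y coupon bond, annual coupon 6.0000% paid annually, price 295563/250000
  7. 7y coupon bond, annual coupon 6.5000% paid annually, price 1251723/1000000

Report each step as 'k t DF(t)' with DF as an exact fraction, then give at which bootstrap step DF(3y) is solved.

step 1 [1y] swap r/1=329/9671: DF=(1 − 329/9671·(0))/(1+329/9671) = 9671/10000 ≈ 0.967100
step 2 [2y] swap r/1=382/19289: DF=(1 − 382/19289·(0.967100))/(1+382/19289) = 4809/5000 ≈ 0.961800
step 3 [3y] swap r/1=227/9536: DF=(1 − 227/9536·(0.967100+0.961800))/(1+227/9536) = 9319/10000 ≈ 0.931900
step 4 [4y] bond c/1=7/200: DF=(521403/500000 − 7/200·(0.967100+0.961800+0.931900))/(1+7/200) = 2277/2500 ≈ 0.910800
step 5 [5y] bond c/1=3/80: DF=(52203/50000 − 3/80·(0.967100+0.961800+0.931900+0.910800))/(1+3/80) = 87/100 ≈ 0.870000
step 6 [6y] bond c/1=3/50: DF=(295563/250000 − 3/50·(0.967100+0.961800+0.931900+0.910800+0.870000))/(1+3/50) = 4263/5000 ≈ 0.852600
step 7 [7y] bond c/1=13/200: DF=(1251723/1000000 − 13/200·(0.967100+0.961800+0.931900+0.910800+0.870000+0.852600))/(1+13/200) = 21/25 ≈ 0.840000

1 1 9671/10000
2 2 4809/5000
3 3 9319/10000
4 4 2277/2500
5 5 87/100
6 6 4263/5000
7 7 21/25
DF(3y) is solved at step 3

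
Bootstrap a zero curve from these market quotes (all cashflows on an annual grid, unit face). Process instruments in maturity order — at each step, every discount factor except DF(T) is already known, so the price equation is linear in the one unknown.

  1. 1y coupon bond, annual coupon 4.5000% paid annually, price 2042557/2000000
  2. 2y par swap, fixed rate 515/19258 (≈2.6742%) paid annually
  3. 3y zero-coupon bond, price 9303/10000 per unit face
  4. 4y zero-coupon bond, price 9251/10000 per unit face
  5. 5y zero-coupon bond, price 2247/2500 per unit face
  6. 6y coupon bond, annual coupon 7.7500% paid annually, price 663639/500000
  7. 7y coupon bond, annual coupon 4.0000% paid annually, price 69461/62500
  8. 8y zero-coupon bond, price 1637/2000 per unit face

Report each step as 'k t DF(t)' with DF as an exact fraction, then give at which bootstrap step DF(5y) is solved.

step 1 [1y] bond c/1=9/200: DF=(2042557/2000000 − 9/200·(0))/(1+9/200) = 9773/10000 ≈ 0.977300
step 2 [2y] swap r/1=515/19258: DF=(1 − 515/19258·(0.977300))/(1+515/19258) = 1897/2000 ≈ 0.948500
step 3 [3y] zero: DF = P = 9303/10000 ≈ 0.930300
step 4 [4y] zero: DF = P = 9251/10000 ≈ 0.925100
step 5 [5y] zero: DF = P = 2247/2500 ≈ 0.898800
step 6 [6y] bond c/1=31/400: DF=(663639/500000 − 31/400·(0.977300+0.948500+0.930300+0.925100+0.898800))/(1+31/400) = 1119/1250 ≈ 0.895200
step 7 [7y] bond c/1=1/25: DF=(69461/62500 − 1/25·(0.977300+0.948500+0.930300+0.925100+0.898800+0.895200))/(1+1/25) = 4271/5000 ≈ 0.854200
step 8 [8y] zero: DF = P = 1637/2000 ≈ 0.818500

1 1 9773/10000
2 2 1897/2000
3 3 9303/10000
4 4 9251/10000
5 5 2247/2500
6 6 1119/1250
7 7 4271/5000
8 8 1637/2000
DF(5y) is solved at step 5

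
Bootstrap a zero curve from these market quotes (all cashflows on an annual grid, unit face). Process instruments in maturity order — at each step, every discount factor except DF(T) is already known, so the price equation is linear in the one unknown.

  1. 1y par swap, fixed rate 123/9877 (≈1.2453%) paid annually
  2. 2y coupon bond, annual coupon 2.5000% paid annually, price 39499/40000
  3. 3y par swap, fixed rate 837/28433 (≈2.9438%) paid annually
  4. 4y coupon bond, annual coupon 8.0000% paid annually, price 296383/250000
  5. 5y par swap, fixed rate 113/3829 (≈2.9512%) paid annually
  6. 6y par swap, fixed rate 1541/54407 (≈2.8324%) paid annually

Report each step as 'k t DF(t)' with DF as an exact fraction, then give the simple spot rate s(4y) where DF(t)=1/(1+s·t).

step 1 [1y] swap r/1=123/9877: DF=(1 − 123/9877·(0))/(1+123/9877) = 9877/10000 ≈ 0.987700
step 2 [2y] bond c/1=1/40: DF=(39499/40000 − 1/40·(0.987700))/(1+1/40) = 9393/10000 ≈ 0.939300
step 3 [3y] swap r/1=837/28433: DF=(1 − 837/28433·(0.987700+0.939300))/(1+837/28433) = 9163/10000 ≈ 0.916300
step 4 [4y] bond c/1=2/25: DF=(296383/250000 − 2/25·(0.987700+0.939300+0.916300))/(1+2/25) = 8871/10000 ≈ 0.887100
step 5 [5y] swap r/1=113/3829: DF=(1 − 113/3829·(0.987700+0.939300+0.916300+0.887100))/(1+113/3829) = 2161/2500 ≈ 0.864400
step 6 [6y] swap r/1=1541/54407: DF=(1 − 1541/54407·(0.987700+0.939300+0.916300+0.887100+0.864400))/(1+1541/54407) = 8459/10000 ≈ 0.845900

1 1 9877/10000
2 2 9393/10000
3 3 9163/10000
4 4 8871/10000
5 5 2161/2500
6 6 8459/10000
s(4y) = (1/(8871/10000) − 1)/(4) = 1129/35484 ≈ 3.1817%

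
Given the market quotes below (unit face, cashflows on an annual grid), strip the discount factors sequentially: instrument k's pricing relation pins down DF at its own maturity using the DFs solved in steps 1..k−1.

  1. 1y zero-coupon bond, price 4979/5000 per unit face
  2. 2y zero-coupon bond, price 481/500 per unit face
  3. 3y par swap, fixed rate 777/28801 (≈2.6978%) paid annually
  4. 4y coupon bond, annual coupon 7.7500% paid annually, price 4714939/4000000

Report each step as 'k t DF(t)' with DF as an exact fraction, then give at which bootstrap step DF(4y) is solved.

step 1 [1y] zero: DF = P = 4979/5000 ≈ 0.995800
step 2 [2y] zero: DF = P = 481/500 ≈ 0.962000
step 3 [3y] swap r/1=777/28801: DF=(1 − 777/28801·(0.995800+0.962000))/(1+777/28801) = 9223/10000 ≈ 0.922300
step 4 [4y] bond c/1=31/400: DF=(4714939/4000000 − 31/400·(0.995800+0.962000+0.922300))/(1+31/400) = 2217/2500 ≈ 0.886800

1 1 4979/5000
2 2 481/500
3 3 9223/10000
4 4 2217/2500
DF(4y) is solved at step 4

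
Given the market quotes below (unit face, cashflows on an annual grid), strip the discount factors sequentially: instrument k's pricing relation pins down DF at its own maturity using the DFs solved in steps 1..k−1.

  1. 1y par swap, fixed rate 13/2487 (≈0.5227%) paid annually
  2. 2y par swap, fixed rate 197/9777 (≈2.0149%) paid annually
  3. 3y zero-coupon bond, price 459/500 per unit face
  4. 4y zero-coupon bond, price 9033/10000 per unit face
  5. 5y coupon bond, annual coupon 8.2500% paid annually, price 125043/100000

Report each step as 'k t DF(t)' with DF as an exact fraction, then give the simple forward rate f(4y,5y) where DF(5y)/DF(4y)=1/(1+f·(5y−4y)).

1 1 2487/2500
2 2 4803/5000
3 3 459/500
4 4 9033/10000
5 5 8673/10000
f(4y,5y) = ((9033/10000)/(8673/10000) − 1)/(1) = 120/2891 ≈ 4.1508%

step 1 [1y] swap r/1=13/2487: DF=(1 − 13/2487·(0))/(1+13/2487) = 2487/2500 ≈ 0.994800
step 2 [2y] swap r/1=197/9777: DF=(1 − 197/9777·(0.994800))/(1+197/9777) = 4803/5000 ≈ 0.960600
step 3 [3y] zero: DF = P = 459/500 ≈ 0.918000
step 4 [4y] zero: DF = P = 9033/10000 ≈ 0.903300
step 5 [5y] bond c/1=33/400: DF=(125043/100000 − 33/400·(0.994800+0.960600+0.918000+0.903300))/(1+33/400) = 8673/10000 ≈ 0.867300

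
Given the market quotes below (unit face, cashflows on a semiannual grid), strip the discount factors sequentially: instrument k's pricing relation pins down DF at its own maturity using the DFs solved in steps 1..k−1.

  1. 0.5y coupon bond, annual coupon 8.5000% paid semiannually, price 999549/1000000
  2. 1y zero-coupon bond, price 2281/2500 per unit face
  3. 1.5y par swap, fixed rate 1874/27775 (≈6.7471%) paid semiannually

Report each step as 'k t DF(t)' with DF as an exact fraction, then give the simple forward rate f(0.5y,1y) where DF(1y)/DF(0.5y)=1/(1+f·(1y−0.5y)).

step 1 [0.5y] bond c/2=17/400: DF=(999549/1000000 − 17/400·(0))/(1+17/400) = 2397/2500 ≈ 0.958800
step 2 [1y] zero: DF = P = 2281/2500 ≈ 0.912400
step 3 [1.5y] swap r/2=937/27775: DF=(1 − 937/27775·(0.958800+0.912400))/(1+937/27775) = 9063/10000 ≈ 0.906300

1 1/2 2397/2500
2 1 2281/2500
3 3/2 9063/10000
f(0.5y,1y) = ((2397/2500)/(2281/2500) − 1)/(1/2) = 232/2281 ≈ 10.1710%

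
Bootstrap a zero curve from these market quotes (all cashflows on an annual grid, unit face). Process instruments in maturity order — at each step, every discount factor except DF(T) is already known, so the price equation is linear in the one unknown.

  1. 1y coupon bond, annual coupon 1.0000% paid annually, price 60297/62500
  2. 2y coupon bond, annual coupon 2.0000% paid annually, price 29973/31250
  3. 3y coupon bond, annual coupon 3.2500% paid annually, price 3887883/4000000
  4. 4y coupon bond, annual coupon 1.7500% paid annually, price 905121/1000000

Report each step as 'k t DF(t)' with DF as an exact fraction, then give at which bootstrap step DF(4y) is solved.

1 1 597/625
2 2 576/625
3 3 8823/10000
4 4 8421/10000
DF(4y) is solved at step 4

step 1 [1y] bond c/1=1/100: DF=(60297/62500 − 1/100·(0))/(1+1/100) = 597/625 ≈ 0.955200
step 2 [2y] bond c/1=1/50: DF=(29973/31250 − 1/50·(0.955200))/(1+1/50) = 576/625 ≈ 0.921600
step 3 [3y] bond c/1=13/400: DF=(3887883/4000000 − 13/400·(0.955200+0.921600))/(1+13/400) = 8823/10000 ≈ 0.882300
step 4 [4y] bond c/1=7/400: DF=(905121/1000000 − 7/400·(0.955200+0.921600+0.882300))/(1+7/400) = 8421/10000 ≈ 0.842100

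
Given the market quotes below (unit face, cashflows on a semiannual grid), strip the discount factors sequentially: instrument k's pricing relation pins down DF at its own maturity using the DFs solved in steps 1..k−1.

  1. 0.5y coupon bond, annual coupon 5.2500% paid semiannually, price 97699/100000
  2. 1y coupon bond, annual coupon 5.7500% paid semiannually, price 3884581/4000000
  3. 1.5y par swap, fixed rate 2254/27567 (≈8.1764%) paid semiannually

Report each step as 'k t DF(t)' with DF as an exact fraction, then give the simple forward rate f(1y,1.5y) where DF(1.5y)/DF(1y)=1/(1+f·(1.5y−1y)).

1 1/2 119/125
2 1 4587/5000
3 3/2 8873/10000
f(1y,1.5y) = ((4587/5000)/(8873/10000) − 1)/(1/2) = 602/8873 ≈ 6.7846%

step 1 [0.5y] bond c/2=21/800: DF=(97699/100000 − 21/800·(0))/(1+21/800) = 119/125 ≈ 0.952000
step 2 [1y] bond c/2=23/800: DF=(3884581/4000000 − 23/800·(0.952000))/(1+23/800) = 4587/5000 ≈ 0.917400
step 3 [1.5y] swap r/2=1127/27567: DF=(1 − 1127/27567·(0.952000+0.917400))/(1+1127/27567) = 8873/10000 ≈ 0.887300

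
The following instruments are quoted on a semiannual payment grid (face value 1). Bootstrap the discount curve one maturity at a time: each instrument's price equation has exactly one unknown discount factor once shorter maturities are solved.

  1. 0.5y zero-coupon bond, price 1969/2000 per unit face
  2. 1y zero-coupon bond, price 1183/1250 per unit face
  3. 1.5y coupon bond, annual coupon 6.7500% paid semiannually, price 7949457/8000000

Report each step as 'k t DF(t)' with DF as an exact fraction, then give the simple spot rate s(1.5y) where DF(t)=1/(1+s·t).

1 1/2 1969/2000
2 1 1183/1250
3 3/2 4491/5000
s(1.5y) = (1/(4491/5000) − 1)/(3/2) = 1018/13473 ≈ 7.5559%

step 1 [0.5y] zero: DF = P = 1969/2000 ≈ 0.984500
step 2 [1y] zero: DF = P = 1183/1250 ≈ 0.946400
step 3 [1.5y] bond c/2=27/800: DF=(7949457/8000000 − 27/800·(0.984500+0.946400))/(1+27/800) = 4491/5000 ≈ 0.898200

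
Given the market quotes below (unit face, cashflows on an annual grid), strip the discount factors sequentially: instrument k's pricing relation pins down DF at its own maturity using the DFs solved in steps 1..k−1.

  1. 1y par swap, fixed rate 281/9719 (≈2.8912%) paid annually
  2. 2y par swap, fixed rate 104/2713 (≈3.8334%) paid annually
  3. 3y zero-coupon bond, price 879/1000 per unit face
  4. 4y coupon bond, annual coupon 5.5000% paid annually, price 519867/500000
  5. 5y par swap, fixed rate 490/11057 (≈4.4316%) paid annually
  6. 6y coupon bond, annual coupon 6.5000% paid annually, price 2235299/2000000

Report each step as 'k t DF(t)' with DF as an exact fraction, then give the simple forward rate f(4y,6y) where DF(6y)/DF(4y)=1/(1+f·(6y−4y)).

step 1 [1y] swap r/1=281/9719: DF=(1 − 281/9719·(0))/(1+281/9719) = 9719/10000 ≈ 0.971900
step 2 [2y] swap r/1=104/2713: DF=(1 − 104/2713·(0.971900))/(1+104/2713) = 1159/1250 ≈ 0.927200
step 3 [3y] zero: DF = P = 879/1000 ≈ 0.879000
step 4 [4y] bond c/1=11/200: DF=(519867/500000 − 11/200·(0.971900+0.927200+0.879000))/(1+11/200) = 8407/10000 ≈ 0.840700
step 5 [5y] swap r/1=490/11057: DF=(1 − 490/11057·(0.971900+0.927200+0.879000+0.840700))/(1+490/11057) = 201/250 ≈ 0.804000
step 6 [6y] bond c/1=13/200: DF=(2235299/2000000 − 13/200·(0.971900+0.927200+0.879000+0.840700+0.804000))/(1+13/200) = 1559/2000 ≈ 0.779500

1 1 9719/10000
2 2 1159/1250
3 3 879/1000
4 4 8407/10000
5 5 201/250
6 6 1559/2000
f(4y,6y) = ((8407/10000)/(1559/2000) − 1)/(2) = 306/7795 ≈ 3.9256%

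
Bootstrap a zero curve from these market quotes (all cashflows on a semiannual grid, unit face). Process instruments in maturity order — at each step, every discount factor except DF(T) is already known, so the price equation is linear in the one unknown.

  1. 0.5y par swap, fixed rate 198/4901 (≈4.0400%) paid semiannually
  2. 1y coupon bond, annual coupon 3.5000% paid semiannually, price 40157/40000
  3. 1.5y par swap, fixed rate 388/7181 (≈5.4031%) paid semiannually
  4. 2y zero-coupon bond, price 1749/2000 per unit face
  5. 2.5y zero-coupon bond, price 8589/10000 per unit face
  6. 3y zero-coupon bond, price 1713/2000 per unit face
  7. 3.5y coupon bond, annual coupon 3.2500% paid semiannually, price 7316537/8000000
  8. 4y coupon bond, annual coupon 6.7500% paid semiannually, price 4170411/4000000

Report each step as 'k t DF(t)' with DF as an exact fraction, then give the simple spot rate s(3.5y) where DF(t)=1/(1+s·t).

1 1/2 4901/5000
2 1 4849/5000
3 3/2 1153/1250
4 2 1749/2000
5 5/2 8589/10000
6 3 1713/2000
7 7/2 4063/5000
8 4 8037/10000
s(3.5y) = (1/(4063/5000) − 1)/(7/2) = 1874/28441 ≈ 6.5891%

step 1 [0.5y] swap r/2=99/4901: DF=(1 − 99/4901·(0))/(1+99/4901) = 4901/5000 ≈ 0.980200
step 2 [1y] bond c/2=7/400: DF=(40157/40000 − 7/400·(0.980200))/(1+7/400) = 4849/5000 ≈ 0.969800
step 3 [1.5y] swap r/2=194/7181: DF=(1 − 194/7181·(0.980200+0.969800))/(1+194/7181) = 1153/1250 ≈ 0.922400
step 4 [2y] zero: DF = P = 1749/2000 ≈ 0.874500
step 5 [2.5y] zero: DF = P = 8589/10000 ≈ 0.858900
step 6 [3y] zero: DF = P = 1713/2000 ≈ 0.856500
step 7 [3.5y] bond c/2=13/800: DF=(7316537/8000000 − 13/800·(0.980200+0.969800+0.922400+0.874500+0.858900+0.856500))/(1+13/800) = 4063/5000 ≈ 0.812600
step 8 [4y] bond c/2=27/800: DF=(4170411/4000000 − 27/800·(0.980200+0.969800+0.922400+0.874500+0.858900+0.856500+0.812600))/(1+27/800) = 8037/10000 ≈ 0.803700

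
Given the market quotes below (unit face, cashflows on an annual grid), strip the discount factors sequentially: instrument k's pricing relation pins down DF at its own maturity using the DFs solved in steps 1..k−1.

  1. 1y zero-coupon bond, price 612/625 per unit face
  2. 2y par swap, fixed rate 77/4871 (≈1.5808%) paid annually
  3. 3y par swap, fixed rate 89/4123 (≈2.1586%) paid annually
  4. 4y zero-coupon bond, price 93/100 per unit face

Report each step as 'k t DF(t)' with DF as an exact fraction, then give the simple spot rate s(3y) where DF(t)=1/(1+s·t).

step 1 [1y] zero: DF = P = 612/625 ≈ 0.979200
step 2 [2y] swap r/1=77/4871: DF=(1 − 77/4871·(0.979200))/(1+77/4871) = 2423/2500 ≈ 0.969200
step 3 [3y] swap r/1=89/4123: DF=(1 − 89/4123·(0.979200+0.969200))/(1+89/4123) = 9377/10000 ≈ 0.937700
step 4 [4y] zero: DF = P = 93/100 ≈ 0.930000

1 1 612/625
2 2 2423/2500
3 3 9377/10000
4 4 93/100
s(3y) = (1/(9377/10000) − 1)/(3) = 623/28131 ≈ 2.2146%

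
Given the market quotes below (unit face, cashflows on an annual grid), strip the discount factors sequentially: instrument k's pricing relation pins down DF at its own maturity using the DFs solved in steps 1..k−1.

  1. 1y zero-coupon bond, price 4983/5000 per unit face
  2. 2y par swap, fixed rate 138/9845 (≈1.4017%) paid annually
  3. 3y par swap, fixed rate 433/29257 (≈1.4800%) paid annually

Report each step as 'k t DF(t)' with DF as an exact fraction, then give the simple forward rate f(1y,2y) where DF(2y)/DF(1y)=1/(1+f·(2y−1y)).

1 1 4983/5000
2 2 2431/2500
3 3 9567/10000
f(1y,2y) = ((4983/5000)/(2431/2500) − 1)/(1) = 11/442 ≈ 2.4887%

step 1 [1y] zero: DF = P = 4983/5000 ≈ 0.996600
step 2 [2y] swap r/1=138/9845: DF=(1 − 138/9845·(0.996600))/(1+138/9845) = 2431/2500 ≈ 0.972400
step 3 [3y] swap r/1=433/29257: DF=(1 − 433/29257·(0.996600+0.972400))/(1+433/29257) = 9567/10000 ≈ 0.956700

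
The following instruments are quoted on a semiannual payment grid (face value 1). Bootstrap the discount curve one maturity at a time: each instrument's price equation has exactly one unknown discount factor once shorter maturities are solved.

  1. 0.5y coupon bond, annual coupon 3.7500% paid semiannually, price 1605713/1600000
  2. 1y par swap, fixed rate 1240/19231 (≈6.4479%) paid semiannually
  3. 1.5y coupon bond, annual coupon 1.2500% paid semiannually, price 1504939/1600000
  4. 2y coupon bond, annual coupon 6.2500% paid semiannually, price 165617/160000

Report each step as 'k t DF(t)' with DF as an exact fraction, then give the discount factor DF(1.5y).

step 1 [0.5y] bond c/2=3/160: DF=(1605713/1600000 − 3/160·(0))/(1+3/160) = 9851/10000 ≈ 0.985100
step 2 [1y] swap r/2=620/19231: DF=(1 − 620/19231·(0.985100))/(1+620/19231) = 469/500 ≈ 0.938000
step 3 [1.5y] bond c/2=1/160: DF=(1504939/1600000 − 1/160·(0.985100+0.938000))/(1+1/160) = 2307/2500 ≈ 0.922800
step 4 [2y] bond c/2=1/32: DF=(165617/160000 − 1/32·(0.985100+0.938000+0.922800))/(1+1/32) = 367/400 ≈ 0.917500

1 1/2 9851/10000
2 1 469/500
3 3/2 2307/2500
4 2 367/400
DF(1.5y) = 2307/2500 ≈ 0.922800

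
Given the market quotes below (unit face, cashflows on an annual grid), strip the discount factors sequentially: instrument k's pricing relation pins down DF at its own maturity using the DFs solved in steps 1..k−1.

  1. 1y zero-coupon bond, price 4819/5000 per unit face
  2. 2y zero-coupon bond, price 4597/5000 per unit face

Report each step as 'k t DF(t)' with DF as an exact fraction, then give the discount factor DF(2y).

1 1 4819/5000
2 2 4597/5000
DF(2y) = 4597/5000 ≈ 0.919400

step 1 [1y] zero: DF = P = 4819/5000 ≈ 0.963800
step 2 [2y] zero: DF = P = 4597/5000 ≈ 0.919400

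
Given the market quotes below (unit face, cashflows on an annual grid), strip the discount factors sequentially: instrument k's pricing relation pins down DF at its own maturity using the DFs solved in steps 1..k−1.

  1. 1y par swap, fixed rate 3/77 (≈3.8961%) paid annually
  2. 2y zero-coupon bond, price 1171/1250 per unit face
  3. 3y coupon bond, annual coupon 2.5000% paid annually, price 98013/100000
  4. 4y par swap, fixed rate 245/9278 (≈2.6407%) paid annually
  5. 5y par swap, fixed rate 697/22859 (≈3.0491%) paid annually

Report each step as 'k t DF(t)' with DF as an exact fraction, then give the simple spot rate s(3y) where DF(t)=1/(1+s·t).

step 1 [1y] swap r/1=3/77: DF=(1 − 3/77·(0))/(1+3/77) = 77/80 ≈ 0.962500
step 2 [2y] zero: DF = P = 1171/1250 ≈ 0.936800
step 3 [3y] bond c/1=1/40: DF=(98013/100000 − 1/40·(0.962500+0.936800))/(1+1/40) = 9099/10000 ≈ 0.909900
step 4 [4y] swap r/1=245/9278: DF=(1 − 245/9278·(0.962500+0.936800+0.909900))/(1+245/9278) = 451/500 ≈ 0.902000
step 5 [5y] swap r/1=697/22859: DF=(1 − 697/22859·(0.962500+0.936800+0.909900+0.902000))/(1+697/22859) = 4303/5000 ≈ 0.860600

1 1 77/80
2 2 1171/1250
3 3 9099/10000
4 4 451/500
5 5 4303/5000
s(3y) = (1/(9099/10000) − 1)/(3) = 901/27297 ≈ 3.3007%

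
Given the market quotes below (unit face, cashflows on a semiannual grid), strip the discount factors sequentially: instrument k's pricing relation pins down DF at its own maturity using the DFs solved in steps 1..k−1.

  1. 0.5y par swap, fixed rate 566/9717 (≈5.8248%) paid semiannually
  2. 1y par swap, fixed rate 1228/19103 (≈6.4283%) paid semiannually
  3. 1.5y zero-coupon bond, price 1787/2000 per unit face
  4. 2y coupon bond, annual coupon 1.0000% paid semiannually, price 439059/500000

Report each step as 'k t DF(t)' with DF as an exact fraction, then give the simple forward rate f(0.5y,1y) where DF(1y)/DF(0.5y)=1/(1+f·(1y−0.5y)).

step 1 [0.5y] swap r/2=283/9717: DF=(1 − 283/9717·(0))/(1+283/9717) = 9717/10000 ≈ 0.971700
step 2 [1y] swap r/2=614/19103: DF=(1 − 614/19103·(0.971700))/(1+614/19103) = 4693/5000 ≈ 0.938600
step 3 [1.5y] zero: DF = P = 1787/2000 ≈ 0.893500
step 4 [2y] bond c/2=1/200: DF=(439059/500000 − 1/200·(0.971700+0.938600+0.893500))/(1+1/200) = 4299/5000 ≈ 0.859800

1 1/2 9717/10000
2 1 4693/5000
3 3/2 1787/2000
4 2 4299/5000
f(0.5y,1y) = ((9717/10000)/(4693/5000) − 1)/(1/2) = 331/4693 ≈ 7.0531%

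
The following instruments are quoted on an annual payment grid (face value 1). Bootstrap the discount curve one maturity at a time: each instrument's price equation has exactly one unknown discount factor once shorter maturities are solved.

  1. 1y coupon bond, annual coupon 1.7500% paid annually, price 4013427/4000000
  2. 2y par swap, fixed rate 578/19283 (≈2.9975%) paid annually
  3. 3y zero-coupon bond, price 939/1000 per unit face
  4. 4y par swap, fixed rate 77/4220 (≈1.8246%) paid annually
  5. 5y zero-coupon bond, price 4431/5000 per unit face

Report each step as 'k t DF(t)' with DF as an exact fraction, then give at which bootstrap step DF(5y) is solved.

1 1 9861/10000
2 2 4711/5000
3 3 939/1000
4 4 9307/10000
5 5 4431/5000
DF(5y) is solved at step 5

step 1 [1y] bond c/1=7/400: DF=(4013427/4000000 − 7/400·(0))/(1+7/400) = 9861/10000 ≈ 0.986100
step 2 [2y] swap r/1=578/19283: DF=(1 − 578/19283·(0.986100))/(1+578/19283) = 4711/5000 ≈ 0.942200
step 3 [3y] zero: DF = P = 939/1000 ≈ 0.939000
step 4 [4y] swap r/1=77/4220: DF=(1 − 77/4220·(0.986100+0.942200+0.939000))/(1+77/4220) = 9307/10000 ≈ 0.930700
step 5 [5y] zero: DF = P = 4431/5000 ≈ 0.886200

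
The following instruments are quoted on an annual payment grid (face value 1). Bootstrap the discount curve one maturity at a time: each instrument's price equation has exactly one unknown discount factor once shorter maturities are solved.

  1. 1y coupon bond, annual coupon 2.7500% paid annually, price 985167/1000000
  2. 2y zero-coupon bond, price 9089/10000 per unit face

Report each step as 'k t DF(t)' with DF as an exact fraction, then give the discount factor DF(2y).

step 1 [1y] bond c/1=11/400: DF=(985167/1000000 − 11/400·(0))/(1+11/400) = 2397/2500 ≈ 0.958800
step 2 [2y] zero: DF = P = 9089/10000 ≈ 0.908900

1 1 2397/2500
2 2 9089/10000
DF(2y) = 9089/10000 ≈ 0.908900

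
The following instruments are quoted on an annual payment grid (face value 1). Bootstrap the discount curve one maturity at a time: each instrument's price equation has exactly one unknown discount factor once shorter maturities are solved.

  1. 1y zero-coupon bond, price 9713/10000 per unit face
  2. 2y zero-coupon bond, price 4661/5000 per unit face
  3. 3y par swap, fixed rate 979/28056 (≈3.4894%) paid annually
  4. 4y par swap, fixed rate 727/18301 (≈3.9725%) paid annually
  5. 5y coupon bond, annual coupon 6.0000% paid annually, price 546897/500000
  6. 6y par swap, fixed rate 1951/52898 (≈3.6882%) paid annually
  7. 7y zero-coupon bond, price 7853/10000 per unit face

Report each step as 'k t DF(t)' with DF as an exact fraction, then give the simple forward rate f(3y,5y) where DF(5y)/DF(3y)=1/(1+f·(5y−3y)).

1 1 9713/10000
2 2 4661/5000
3 3 9021/10000
4 4 4273/5000
5 5 8247/10000
6 6 8049/10000
7 7 7853/10000
f(3y,5y) = ((9021/10000)/(8247/10000) − 1)/(2) = 129/2749 ≈ 4.6926%

step 1 [1y] zero: DF = P = 9713/10000 ≈ 0.971300
step 2 [2y] zero: DF = P = 4661/5000 ≈ 0.932200
step 3 [3y] swap r/1=979/28056: DF=(1 − 979/28056·(0.971300+0.932200))/(1+979/28056) = 9021/10000 ≈ 0.902100
step 4 [4y] swap r/1=727/18301: DF=(1 − 727/18301·(0.971300+0.932200+0.902100))/(1+727/18301) = 4273/5000 ≈ 0.854600
step 5 [5y] bond c/1=3/50: DF=(546897/500000 − 3/50·(0.971300+0.932200+0.902100+0.854600))/(1+3/50) = 8247/10000 ≈ 0.824700
step 6 [6y] swap r/1=1951/52898: DF=(1 − 1951/52898·(0.971300+0.932200+0.902100+0.854600+0.824700))/(1+1951/52898) = 8049/10000 ≈ 0.804900
step 7 [7y] zero: DF = P = 7853/10000 ≈ 0.785300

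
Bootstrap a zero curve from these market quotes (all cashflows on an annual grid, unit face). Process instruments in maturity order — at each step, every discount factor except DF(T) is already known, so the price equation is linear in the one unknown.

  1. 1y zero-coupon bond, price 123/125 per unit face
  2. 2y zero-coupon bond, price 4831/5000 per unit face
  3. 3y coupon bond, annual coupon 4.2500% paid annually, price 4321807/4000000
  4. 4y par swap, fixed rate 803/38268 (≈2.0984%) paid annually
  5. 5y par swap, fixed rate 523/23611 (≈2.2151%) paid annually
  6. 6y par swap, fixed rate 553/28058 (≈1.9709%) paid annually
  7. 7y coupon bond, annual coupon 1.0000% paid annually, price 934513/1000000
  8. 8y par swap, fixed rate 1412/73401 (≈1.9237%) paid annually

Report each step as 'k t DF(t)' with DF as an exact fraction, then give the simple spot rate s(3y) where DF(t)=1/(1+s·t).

1 1 123/125
2 2 4831/5000
3 3 9569/10000
4 4 9197/10000
5 5 4477/5000
6 6 4447/5000
7 7 8697/10000
8 8 2147/2500
s(3y) = (1/(9569/10000) − 1)/(3) = 431/28707 ≈ 1.5014%

step 1 [1y] zero: DF = P = 123/125 ≈ 0.984000
step 2 [2y] zero: DF = P = 4831/5000 ≈ 0.966200
step 3 [3y] bond c/1=17/400: DF=(4321807/4000000 − 17/400·(0.984000+0.966200))/(1+17/400) = 9569/10000 ≈ 0.956900
step 4 [4y] swap r/1=803/38268: DF=(1 − 803/38268·(0.984000+0.966200+0.956900))/(1+803/38268) = 9197/10000 ≈ 0.919700
step 5 [5y] swap r/1=523/23611: DF=(1 − 523/23611·(0.984000+0.966200+0.956900+0.919700))/(1+523/23611) = 4477/5000 ≈ 0.895400
step 6 [6y] swap r/1=553/28058: DF=(1 − 553/28058·(0.984000+0.966200+0.956900+0.919700+0.895400))/(1+553/28058) = 4447/5000 ≈ 0.889400
step 7 [7y] bond c/1=1/100: DF=(934513/1000000 − 1/100·(0.984000+0.966200+0.956900+0.919700+0.895400+0.889400))/(1+1/100) = 8697/10000 ≈ 0.869700
step 8 [8y] swap r/1=1412/73401: DF=(1 − 1412/73401·(0.984000+0.966200+0.956900+0.919700+0.895400+0.889400+0.869700))/(1+1412/73401) = 2147/2500 ≈ 0.858800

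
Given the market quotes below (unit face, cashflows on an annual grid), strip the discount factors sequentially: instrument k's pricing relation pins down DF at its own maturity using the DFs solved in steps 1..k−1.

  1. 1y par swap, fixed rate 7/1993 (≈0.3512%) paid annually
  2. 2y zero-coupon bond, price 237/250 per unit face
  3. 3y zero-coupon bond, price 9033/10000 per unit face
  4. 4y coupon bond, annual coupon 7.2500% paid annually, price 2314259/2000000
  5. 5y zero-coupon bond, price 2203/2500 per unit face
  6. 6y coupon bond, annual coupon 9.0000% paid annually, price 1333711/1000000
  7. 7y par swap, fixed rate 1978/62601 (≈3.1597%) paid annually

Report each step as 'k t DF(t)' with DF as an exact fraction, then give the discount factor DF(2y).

1 1 1993/2000
2 2 237/250
3 3 9033/10000
4 4 554/625
5 5 2203/2500
6 6 337/400
7 7 4011/5000
DF(2y) = 237/250 ≈ 0.948000

step 1 [1y] swap r/1=7/1993: DF=(1 − 7/1993·(0))/(1+7/1993) = 1993/2000 ≈ 0.996500
step 2 [2y] zero: DF = P = 237/250 ≈ 0.948000
step 3 [3y] zero: DF = P = 9033/10000 ≈ 0.903300
step 4 [4y] bond c/1=29/400: DF=(2314259/2000000 − 29/400·(0.996500+0.948000+0.903300))/(1+29/400) = 554/625 ≈ 0.886400
step 5 [5y] zero: DF = P = 2203/2500 ≈ 0.881200
step 6 [6y] bond c/1=9/100: DF=(1333711/1000000 − 9/100·(0.996500+0.948000+0.903300+0.886400+0.881200))/(1+9/100) = 337/400 ≈ 0.842500
step 7 [7y] swap r/1=1978/62601: DF=(1 − 1978/62601·(0.996500+0.948000+0.903300+0.886400+0.881200+0.842500))/(1+1978/62601) = 4011/5000 ≈ 0.802200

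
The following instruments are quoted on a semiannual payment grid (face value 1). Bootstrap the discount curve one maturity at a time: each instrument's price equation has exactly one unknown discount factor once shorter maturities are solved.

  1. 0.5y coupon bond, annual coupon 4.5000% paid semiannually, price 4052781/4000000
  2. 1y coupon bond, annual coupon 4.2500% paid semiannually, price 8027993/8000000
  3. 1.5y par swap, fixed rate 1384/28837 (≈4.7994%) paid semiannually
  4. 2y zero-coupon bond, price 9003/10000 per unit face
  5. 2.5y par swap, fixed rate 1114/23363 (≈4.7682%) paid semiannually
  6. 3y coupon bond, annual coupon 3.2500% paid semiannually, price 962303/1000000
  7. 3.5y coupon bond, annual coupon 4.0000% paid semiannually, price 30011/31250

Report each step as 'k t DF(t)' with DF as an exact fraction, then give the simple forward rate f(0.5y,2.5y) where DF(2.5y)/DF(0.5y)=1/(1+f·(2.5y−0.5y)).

1 1/2 9909/10000
2 1 481/500
3 3/2 2327/2500
4 2 9003/10000
5 5/2 4443/5000
6 3 4361/5000
7 7/2 1041/1250
f(0.5y,2.5y) = ((9909/10000)/(4443/5000) − 1)/(2) = 341/5924 ≈ 5.7562%

step 1 [0.5y] bond c/2=9/400: DF=(4052781/4000000 − 9/400·(0))/(1+9/400) = 9909/10000 ≈ 0.990900
step 2 [1y] bond c/2=17/800: DF=(8027993/8000000 − 17/800·(0.990900))/(1+17/800) = 481/500 ≈ 0.962000
step 3 [1.5y] swap r/2=692/28837: DF=(1 − 692/28837·(0.990900+0.962000))/(1+692/28837) = 2327/2500 ≈ 0.930800
step 4 [2y] zero: DF = P = 9003/10000 ≈ 0.900300
step 5 [2.5y] swap r/2=557/23363: DF=(1 − 557/23363·(0.990900+0.962000+0.930800+0.900300))/(1+557/23363) = 4443/5000 ≈ 0.888600
step 6 [3y] bond c/2=13/800: DF=(962303/1000000 − 13/800·(0.990900+0.962000+0.930800+0.900300+0.888600))/(1+13/800) = 4361/5000 ≈ 0.872200
step 7 [3.5y] bond c/2=1/50: DF=(30011/31250 − 1/50·(0.990900+0.962000+0.930800+0.900300+0.888600+0.872200))/(1+1/50) = 1041/1250 ≈ 0.832800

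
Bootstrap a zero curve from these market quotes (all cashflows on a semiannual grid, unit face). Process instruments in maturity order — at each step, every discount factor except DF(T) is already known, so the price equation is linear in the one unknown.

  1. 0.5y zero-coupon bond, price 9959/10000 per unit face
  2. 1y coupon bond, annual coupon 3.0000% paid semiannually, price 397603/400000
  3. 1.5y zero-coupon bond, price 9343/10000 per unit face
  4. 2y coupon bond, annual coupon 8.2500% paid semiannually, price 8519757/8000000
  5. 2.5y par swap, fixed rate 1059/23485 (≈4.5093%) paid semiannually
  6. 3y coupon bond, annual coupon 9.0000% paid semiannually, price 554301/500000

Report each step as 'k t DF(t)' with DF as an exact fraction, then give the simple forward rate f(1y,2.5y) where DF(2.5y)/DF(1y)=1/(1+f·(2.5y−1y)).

1 1/2 9959/10000
2 1 4823/5000
3 3/2 9343/10000
4 2 9081/10000
5 5/2 8941/10000
6 3 4293/5000
f(1y,2.5y) = ((4823/5000)/(8941/10000) − 1)/(3/2) = 470/8941 ≈ 5.2567%

step 1 [0.5y] zero: DF = P = 9959/10000 ≈ 0.995900
step 2 [1y] bond c/2=3/200: DF=(397603/400000 − 3/200·(0.995900))/(1+3/200) = 4823/5000 ≈ 0.964600
step 3 [1.5y] zero: DF = P = 9343/10000 ≈ 0.934300
step 4 [2y] bond c/2=33/800: DF=(8519757/8000000 − 33/800·(0.995900+0.964600+0.934300))/(1+33/800) = 9081/10000 ≈ 0.908100
step 5 [2.5y] swap r/2=1059/46970: DF=(1 − 1059/46970·(0.995900+0.964600+0.934300+0.908100))/(1+1059/46970) = 8941/10000 ≈ 0.894100
step 6 [3y] bond c/2=9/200: DF=(554301/500000 − 9/200·(0.995900+0.964600+0.934300+0.908100+0.894100))/(1+9/200) = 4293/5000 ≈ 0.858600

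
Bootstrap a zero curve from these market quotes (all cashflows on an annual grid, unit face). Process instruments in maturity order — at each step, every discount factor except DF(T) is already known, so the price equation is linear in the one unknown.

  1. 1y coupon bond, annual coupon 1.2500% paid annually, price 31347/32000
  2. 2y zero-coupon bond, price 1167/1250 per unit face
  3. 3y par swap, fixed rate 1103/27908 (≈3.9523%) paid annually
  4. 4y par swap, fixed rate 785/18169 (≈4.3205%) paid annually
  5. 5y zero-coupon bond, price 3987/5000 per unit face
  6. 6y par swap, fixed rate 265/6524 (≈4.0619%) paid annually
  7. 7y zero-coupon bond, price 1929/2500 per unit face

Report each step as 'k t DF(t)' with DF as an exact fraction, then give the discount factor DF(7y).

step 1 [1y] bond c/1=1/80: DF=(31347/32000 − 1/80·(0))/(1+1/80) = 387/400 ≈ 0.967500
step 2 [2y] zero: DF = P = 1167/1250 ≈ 0.933600
step 3 [3y] swap r/1=1103/27908: DF=(1 − 1103/27908·(0.967500+0.933600))/(1+1103/27908) = 8897/10000 ≈ 0.889700
step 4 [4y] swap r/1=785/18169: DF=(1 − 785/18169·(0.967500+0.933600+0.889700))/(1+785/18169) = 843/1000 ≈ 0.843000
step 5 [5y] zero: DF = P = 3987/5000 ≈ 0.797400
step 6 [6y] swap r/1=265/6524: DF=(1 − 265/6524·(0.967500+0.933600+0.889700+0.843000+0.797400))/(1+265/6524) = 197/250 ≈ 0.788000
step 7 [7y] zero: DF = P = 1929/2500 ≈ 0.771600

1 1 387/400
2 2 1167/1250
3 3 8897/10000
4 4 843/1000
5 5 3987/5000
6 6 197/250
7 7 1929/2500
DF(7y) = 1929/2500 ≈ 0.771600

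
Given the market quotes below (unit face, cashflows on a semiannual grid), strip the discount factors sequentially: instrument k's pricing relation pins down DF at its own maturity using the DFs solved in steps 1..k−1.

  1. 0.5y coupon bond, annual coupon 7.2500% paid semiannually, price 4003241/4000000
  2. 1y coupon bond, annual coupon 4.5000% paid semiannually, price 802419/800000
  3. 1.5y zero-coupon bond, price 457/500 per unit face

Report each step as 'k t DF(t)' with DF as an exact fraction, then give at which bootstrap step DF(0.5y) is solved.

step 1 [0.5y] bond c/2=29/800: DF=(4003241/4000000 − 29/800·(0))/(1+29/800) = 4829/5000 ≈ 0.965800
step 2 [1y] bond c/2=9/400: DF=(802419/800000 − 9/400·(0.965800))/(1+9/400) = 9597/10000 ≈ 0.959700
step 3 [1.5y] zero: DF = P = 457/500 ≈ 0.914000

1 1/2 4829/5000
2 1 9597/10000
3 3/2 457/500
DF(0.5y) is solved at step 1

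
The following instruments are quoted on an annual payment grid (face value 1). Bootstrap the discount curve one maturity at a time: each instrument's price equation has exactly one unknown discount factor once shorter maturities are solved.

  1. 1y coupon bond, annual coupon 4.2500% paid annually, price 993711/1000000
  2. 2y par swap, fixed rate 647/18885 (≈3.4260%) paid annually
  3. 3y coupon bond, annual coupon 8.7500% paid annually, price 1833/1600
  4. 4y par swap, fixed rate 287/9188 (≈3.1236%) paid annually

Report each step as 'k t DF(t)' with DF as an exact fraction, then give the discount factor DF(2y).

1 1 2383/2500
2 2 9353/10000
3 3 1803/2000
4 4 2213/2500
DF(2y) = 9353/10000 ≈ 0.935300

step 1 [1y] bond c/1=17/400: DF=(993711/1000000 − 17/400·(0))/(1+17/400) = 2383/2500 ≈ 0.953200
step 2 [2y] swap r/1=647/18885: DF=(1 − 647/18885·(0.953200))/(1+647/18885) = 9353/10000 ≈ 0.935300
step 3 [3y] bond c/1=7/80: DF=(1833/1600 − 7/80·(0.953200+0.935300))/(1+7/80) = 1803/2000 ≈ 0.901500
step 4 [4y] swap r/1=287/9188: DF=(1 − 287/9188·(0.953200+0.935300+0.901500))/(1+287/9188) = 2213/2500 ≈ 0.885200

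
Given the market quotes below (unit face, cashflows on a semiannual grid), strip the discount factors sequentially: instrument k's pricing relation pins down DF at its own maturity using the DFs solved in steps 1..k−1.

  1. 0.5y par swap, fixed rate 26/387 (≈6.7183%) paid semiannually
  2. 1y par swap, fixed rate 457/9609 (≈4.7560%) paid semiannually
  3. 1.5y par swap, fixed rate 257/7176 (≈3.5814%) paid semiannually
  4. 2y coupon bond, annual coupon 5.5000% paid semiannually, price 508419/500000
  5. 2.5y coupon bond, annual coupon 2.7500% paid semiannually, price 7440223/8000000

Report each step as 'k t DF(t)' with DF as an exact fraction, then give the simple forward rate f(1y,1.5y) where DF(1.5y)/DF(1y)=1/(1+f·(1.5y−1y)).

1 1/2 387/400
2 1 9543/10000
3 3/2 4743/5000
4 2 1141/1250
5 5/2 8661/10000
f(1y,1.5y) = ((9543/10000)/(4743/5000) − 1)/(1/2) = 19/1581 ≈ 1.2018%

step 1 [0.5y] swap r/2=13/387: DF=(1 − 13/387·(0))/(1+13/387) = 387/400 ≈ 0.967500
step 2 [1y] swap r/2=457/19218: DF=(1 − 457/19218·(0.967500))/(1+457/19218) = 9543/10000 ≈ 0.954300
step 3 [1.5y] swap r/2=257/14352: DF=(1 − 257/14352·(0.967500+0.954300))/(1+257/14352) = 4743/5000 ≈ 0.948600
step 4 [2y] bond c/2=11/400: DF=(508419/500000 − 11/400·(0.967500+0.954300+0.948600))/(1+11/400) = 1141/1250 ≈ 0.912800
step 5 [2.5y] bond c/2=11/800: DF=(7440223/8000000 − 11/800·(0.967500+0.954300+0.948600+0.912800))/(1+11/800) = 8661/10000 ≈ 0.866100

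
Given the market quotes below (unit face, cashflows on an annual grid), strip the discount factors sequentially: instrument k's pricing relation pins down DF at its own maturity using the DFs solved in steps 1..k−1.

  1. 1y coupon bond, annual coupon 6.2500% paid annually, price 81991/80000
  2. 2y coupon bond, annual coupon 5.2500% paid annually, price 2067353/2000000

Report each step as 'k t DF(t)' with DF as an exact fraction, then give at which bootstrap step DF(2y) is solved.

1 1 4823/5000
2 2 467/500
DF(2y) is solved at step 2

step 1 [1y] bond c/1=1/16: DF=(81991/80000 − 1/16·(0))/(1+1/16) = 4823/5000 ≈ 0.964600
step 2 [2y] bond c/1=21/400: DF=(2067353/2000000 − 21/400·(0.964600))/(1+21/400) = 467/500 ≈ 0.934000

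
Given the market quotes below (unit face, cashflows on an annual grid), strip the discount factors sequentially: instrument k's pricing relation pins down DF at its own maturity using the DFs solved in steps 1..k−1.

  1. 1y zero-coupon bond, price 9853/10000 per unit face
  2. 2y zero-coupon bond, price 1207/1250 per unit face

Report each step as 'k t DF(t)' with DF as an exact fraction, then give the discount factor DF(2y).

1 1 9853/10000
2 2 1207/1250
DF(2y) = 1207/1250 ≈ 0.965600

step 1 [1y] zero: DF = P = 9853/10000 ≈ 0.985300
step 2 [2y] zero: DF = P = 1207/1250 ≈ 0.965600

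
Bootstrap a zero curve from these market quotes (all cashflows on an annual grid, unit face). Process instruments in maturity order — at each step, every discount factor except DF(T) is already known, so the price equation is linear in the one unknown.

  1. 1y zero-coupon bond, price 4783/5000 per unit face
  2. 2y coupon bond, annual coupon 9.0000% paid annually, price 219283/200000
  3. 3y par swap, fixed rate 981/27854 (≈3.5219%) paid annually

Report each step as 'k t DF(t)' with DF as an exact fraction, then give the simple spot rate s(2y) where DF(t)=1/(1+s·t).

step 1 [1y] zero: DF = P = 4783/5000 ≈ 0.956600
step 2 [2y] bond c/1=9/100: DF=(219283/200000 − 9/100·(0.956600))/(1+9/100) = 9269/10000 ≈ 0.926900
step 3 [3y] swap r/1=981/27854: DF=(1 − 981/27854·(0.956600+0.926900))/(1+981/27854) = 9019/10000 ≈ 0.901900

1 1 4783/5000
2 2 9269/10000
3 3 9019/10000
s(2y) = (1/(9269/10000) − 1)/(2) = 731/18538 ≈ 3.9433%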